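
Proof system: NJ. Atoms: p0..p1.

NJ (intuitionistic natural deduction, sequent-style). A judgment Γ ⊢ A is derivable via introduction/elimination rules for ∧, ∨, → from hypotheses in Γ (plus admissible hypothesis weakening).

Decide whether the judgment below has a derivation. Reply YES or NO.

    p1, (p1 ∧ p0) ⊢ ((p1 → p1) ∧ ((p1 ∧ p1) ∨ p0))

Derivation (root first):
[∧I] p1, (p1 ∧ p0) ⊢ ((p1 → p1) ∧ ((p1 ∧ p1) ∨ p0))
  [→I]  ⊢ (p1 → p1)
    [Ax] p1 ⊢ p1
  [Wk] p1, (p1 ∧ p0) ⊢ ((p1 ∧ p1) ∨ p0)
    [∨I₁] p1 ⊢ ((p1 ∧ p1) ∨ p0)
      [∧I] p1 ⊢ (p1 ∧ p1)
        [Ax] p1 ⊢ p1
        [Ax] p1 ⊢ p1

Result: YES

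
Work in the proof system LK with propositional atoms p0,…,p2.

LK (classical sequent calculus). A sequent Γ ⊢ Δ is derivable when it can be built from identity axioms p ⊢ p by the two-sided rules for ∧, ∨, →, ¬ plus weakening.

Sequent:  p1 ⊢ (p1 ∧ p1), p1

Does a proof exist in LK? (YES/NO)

Derivation (root first):
[WR] p1 ⊢ (p1 ∧ p1), p1
  [∧R] p1 ⊢ (p1 ∧ p1)
    [Ax] p1 ⊢ p1
    [Ax] p1 ⊢ p1

Result: YES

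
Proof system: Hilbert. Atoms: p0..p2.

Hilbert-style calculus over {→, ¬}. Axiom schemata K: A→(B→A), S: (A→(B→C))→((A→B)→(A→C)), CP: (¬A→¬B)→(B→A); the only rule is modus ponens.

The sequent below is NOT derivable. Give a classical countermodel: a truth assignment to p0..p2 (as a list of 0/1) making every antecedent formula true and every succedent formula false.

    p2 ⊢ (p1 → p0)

Truth-table refutation:
  v=000: Γ:[p2=F] Δ:[(p1 → p0)=T] refutes=False
  v=001: Γ:[p2=T] Δ:[(p1 → p0)=T] refutes=False
  v=010: Γ:[p2=F] Δ:[(p1 → p0)=F] refutes=False
  v=011: Γ:[p2=T] Δ:[(p1 → p0)=F] refutes=True  ← countermodel

Result: [0, 1, 1]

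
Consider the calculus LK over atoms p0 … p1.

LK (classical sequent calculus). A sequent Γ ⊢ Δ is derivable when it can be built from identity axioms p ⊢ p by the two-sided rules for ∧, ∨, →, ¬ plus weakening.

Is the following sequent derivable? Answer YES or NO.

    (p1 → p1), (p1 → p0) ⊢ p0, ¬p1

Derivation (root first):
[¬R] (p1 → p1), (p1 → p0) ⊢ p0, ¬p1
  [→L] p1, (p1 → p1), (p1 → p0) ⊢ p0
    [→L] p1, (p1 → p1) ⊢ p1
      [Ax] p1 ⊢ p1
      [Ax] p1 ⊢ p1
    [Ax] p0 ⊢ p0

Result: YES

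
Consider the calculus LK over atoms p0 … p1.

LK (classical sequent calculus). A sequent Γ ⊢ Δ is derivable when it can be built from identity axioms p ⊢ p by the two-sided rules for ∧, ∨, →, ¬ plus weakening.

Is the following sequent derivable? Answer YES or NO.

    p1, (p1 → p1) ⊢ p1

Proof tree:
[→L] p1, (p1 → p1) ⊢ p1
  [WL] p1, p1 ⊢ p1
    [Ax] p1 ⊢ p1
  [Ax] p1 ⊢ p1

Result: YES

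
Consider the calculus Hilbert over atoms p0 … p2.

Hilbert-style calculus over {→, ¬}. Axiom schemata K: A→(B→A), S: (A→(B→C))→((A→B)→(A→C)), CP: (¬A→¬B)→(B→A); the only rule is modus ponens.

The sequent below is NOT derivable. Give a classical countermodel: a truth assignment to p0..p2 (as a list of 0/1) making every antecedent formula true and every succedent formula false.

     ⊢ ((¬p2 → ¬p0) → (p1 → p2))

Truth-table refutation:
  v=000: Γ:[] Δ:[((¬p2 → ¬p0) → (p1 → p2))=T] refutes=False
  v=001: Γ:[] Δ:[((¬p2 → ¬p0) → (p1 → p2))=T] refutes=False
  v=010: Γ:[] Δ:[((¬p2 → ¬p0) → (p1 → p2))=F] refutes=True  ← countermodel

Result: [0, 1, 0]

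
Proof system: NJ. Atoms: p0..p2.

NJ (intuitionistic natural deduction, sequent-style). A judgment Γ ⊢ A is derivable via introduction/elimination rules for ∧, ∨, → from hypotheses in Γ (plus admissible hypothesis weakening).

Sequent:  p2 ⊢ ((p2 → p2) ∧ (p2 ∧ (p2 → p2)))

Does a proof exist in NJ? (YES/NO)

Proof tree:
[∧I] p2 ⊢ ((p2 → p2) ∧ (p2 ∧ (p2 → p2)))
  [→I]  ⊢ (p2 → p2)
    [Ax] p2 ⊢ p2
  [∧I] p2 ⊢ (p2 ∧ (p2 → p2))
    [Ax] p2 ⊢ p2
    [→I]  ⊢ (p2 → p2)
      [Ax] p2 ⊢ p2

Result: YES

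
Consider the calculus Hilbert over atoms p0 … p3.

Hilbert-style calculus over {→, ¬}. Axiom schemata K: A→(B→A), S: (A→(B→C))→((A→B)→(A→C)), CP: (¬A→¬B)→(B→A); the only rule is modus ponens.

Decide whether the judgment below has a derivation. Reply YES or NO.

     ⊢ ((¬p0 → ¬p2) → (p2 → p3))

Truth-table refutation:
  v=0000: Γ:[] Δ:[((¬p0 → ¬p2) → (p2 → p3))=T] refutes=False
  v=0001: Γ:[] Δ:[((¬p0 → ¬p2) → (p2 → p3))=T] refutes=False
  v=0010: Γ:[] Δ:[((¬p0 → ¬p2) → (p2 → p3))=T] refutes=False
  v=0011: Γ:[] Δ:[((¬p0 → ¬p2) → (p2 → p3))=T] refutes=False
  v=0100: Γ:[] Δ:[((¬p0 → ¬p2) → (p2 → p3))=T] refutes=False
  v=0101: Γ:[] Δ:[((¬p0 → ¬p2) → (p2 → p3))=T] refutes=False
  v=0110: Γ:[] Δ:[((¬p0 → ¬p2) → (p2 → p3))=T] refutes=False
  v=0111: Γ:[] Δ:[((¬p0 → ¬p2) → (p2 → p3))=T] refutes=False
  v=1000: Γ:[] Δ:[((¬p0 → ¬p2) → (p2 → p3))=T] refutes=False
  v=1001: Γ:[] Δ:[((¬p0 → ¬p2) → (p2 → p3))=T] refutes=False
  v=1010: Γ:[] Δ:[((¬p0 → ¬p2) → (p2 → p3))=F] refutes=True  ← countermodel

Result: NO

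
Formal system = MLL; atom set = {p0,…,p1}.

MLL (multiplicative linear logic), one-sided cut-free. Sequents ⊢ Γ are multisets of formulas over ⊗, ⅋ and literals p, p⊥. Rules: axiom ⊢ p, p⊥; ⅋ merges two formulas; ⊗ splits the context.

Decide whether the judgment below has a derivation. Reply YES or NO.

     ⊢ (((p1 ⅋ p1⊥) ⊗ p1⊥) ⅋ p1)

Derivation trace:
[⅋]  ⊢ (((p1 ⅋ p1⊥) ⊗ p1⊥) ⅋ p1)
  [⊗]  ⊢ p1, ((p1 ⅋ p1⊥) ⊗ p1⊥)
    [⅋]  ⊢ (p1 ⅋ p1⊥)
      [Ax]  ⊢ p1, p1⊥
    [Ax]  ⊢ p1, p1⊥

Result: YES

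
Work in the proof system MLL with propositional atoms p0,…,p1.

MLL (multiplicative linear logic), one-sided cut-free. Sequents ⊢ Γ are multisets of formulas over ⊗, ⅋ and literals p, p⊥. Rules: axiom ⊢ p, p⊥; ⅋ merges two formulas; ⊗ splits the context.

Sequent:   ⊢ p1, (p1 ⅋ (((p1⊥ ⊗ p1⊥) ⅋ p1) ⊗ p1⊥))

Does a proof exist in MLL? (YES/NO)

Derivation trace:
[⅋]  ⊢ p1, (p1 ⅋ (((p1⊥ ⊗ p1⊥) ⅋ p1) ⊗ p1⊥))
  [⊗]  ⊢ p1, p1, (((p1⊥ ⊗ p1⊥) ⅋ p1) ⊗ p1⊥)
    [⅋]  ⊢ p1, ((p1⊥ ⊗ p1⊥) ⅋ p1)
      [⊗]  ⊢ p1, p1, (p1⊥ ⊗ p1⊥)
        [Ax]  ⊢ p1, p1⊥
        [Ax]  ⊢ p1, p1⊥
    [Ax]  ⊢ p1, p1⊥

Result: YES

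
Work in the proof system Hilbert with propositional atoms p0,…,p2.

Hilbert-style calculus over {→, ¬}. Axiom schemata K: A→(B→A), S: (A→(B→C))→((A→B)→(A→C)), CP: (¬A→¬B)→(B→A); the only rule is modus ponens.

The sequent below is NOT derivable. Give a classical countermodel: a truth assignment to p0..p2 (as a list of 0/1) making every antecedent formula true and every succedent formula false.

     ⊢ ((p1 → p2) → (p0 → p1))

Truth-table refutation:
  v=000: Γ:[] Δ:[((p1 → p2) → (p0 → p1))=T] refutes=False
  v=001: Γ:[] Δ:[((p1 → p2) → (p0 → p1))=T] refutes=False
  v=010: Γ:[] Δ:[((p1 → p2) → (p0 → p1))=T] refutes=False
  v=011: Γ:[] Δ:[((p1 → p2) → (p0 → p1))=T] refutes=False
  v=100: Γ:[] Δ:[((p1 → p2) → (p0 → p1))=F] refutes=True  ← countermodel

Result: [1, 0, 0]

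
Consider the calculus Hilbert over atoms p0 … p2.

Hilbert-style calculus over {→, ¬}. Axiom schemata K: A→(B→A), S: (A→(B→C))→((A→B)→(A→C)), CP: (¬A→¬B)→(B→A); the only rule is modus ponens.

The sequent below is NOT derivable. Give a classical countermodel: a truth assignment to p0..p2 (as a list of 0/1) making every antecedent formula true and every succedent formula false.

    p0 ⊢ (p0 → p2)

Truth-table refutation:
  v=000: Γ:[p0=F] Δ:[(p0 → p2)=T] refutes=False
  v=001: Γ:[p0=F] Δ:[(p0 → p2)=T] refutes=False
  v=010: Γ:[p0=F] Δ:[(p0 → p2)=T] refutes=False
  v=011: Γ:[p0=F] Δ:[(p0 → p2)=T] refutes=False
  v=100: Γ:[p0=T] Δ:[(p0 → p2)=F] refutes=True  ← countermodel

Result: [1, 0, 0]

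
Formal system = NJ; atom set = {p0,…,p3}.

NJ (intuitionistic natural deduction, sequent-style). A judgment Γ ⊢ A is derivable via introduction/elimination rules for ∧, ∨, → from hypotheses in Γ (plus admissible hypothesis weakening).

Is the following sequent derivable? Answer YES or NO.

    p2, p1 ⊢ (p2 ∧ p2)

Derivation trace:
[Wk] p2, p1 ⊢ (p2 ∧ p2)
  [∧I] p2 ⊢ (p2 ∧ p2)
    [Ax] p2 ⊢ p2
    [Ax] p2 ⊢ p2

Result: YES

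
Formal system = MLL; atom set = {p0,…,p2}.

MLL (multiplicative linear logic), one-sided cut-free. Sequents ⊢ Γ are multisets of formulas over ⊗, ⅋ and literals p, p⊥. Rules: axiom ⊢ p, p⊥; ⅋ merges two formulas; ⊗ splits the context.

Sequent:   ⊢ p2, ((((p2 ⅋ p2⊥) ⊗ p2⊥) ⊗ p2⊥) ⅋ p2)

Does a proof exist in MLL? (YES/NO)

Derivation (root first):
[⅋]  ⊢ p2, ((((p2 ⅋ p2⊥) ⊗ p2⊥) ⊗ p2⊥) ⅋ p2)
  [⊗]  ⊢ p2, p2, (((p2 ⅋ p2⊥) ⊗ p2⊥) ⊗ p2⊥)
    [⊗]  ⊢ p2, ((p2 ⅋ p2⊥) ⊗ p2⊥)
      [⅋]  ⊢ (p2 ⅋ p2⊥)
        [Ax]  ⊢ p2, p2⊥
      [Ax]  ⊢ p2, p2⊥
    [Ax]  ⊢ p2, p2⊥

Result: YES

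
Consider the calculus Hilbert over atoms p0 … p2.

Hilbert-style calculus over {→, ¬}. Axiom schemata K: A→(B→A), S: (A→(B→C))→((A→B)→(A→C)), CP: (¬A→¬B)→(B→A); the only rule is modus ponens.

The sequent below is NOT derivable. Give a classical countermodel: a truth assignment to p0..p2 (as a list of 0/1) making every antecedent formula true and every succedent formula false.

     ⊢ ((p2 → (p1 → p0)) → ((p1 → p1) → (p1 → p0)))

Search for a countermodel by truth-table:
  v=000: Γ:[] Δ:[((p2 → (p1 → p0)) → ((p1 → p1) → (p1 → p0)))=T] refutes=False
  v=001: Γ:[] Δ:[((p2 → (p1 → p0)) → ((p1 → p1) → (p1 → p0)))=T] refutes=False
  v=010: Γ:[] Δ:[((p2 → (p1 → p0)) → ((p1 → p1) → (p1 → p0)))=F] refutes=True  ← countermodel

Result: [0, 1, 0]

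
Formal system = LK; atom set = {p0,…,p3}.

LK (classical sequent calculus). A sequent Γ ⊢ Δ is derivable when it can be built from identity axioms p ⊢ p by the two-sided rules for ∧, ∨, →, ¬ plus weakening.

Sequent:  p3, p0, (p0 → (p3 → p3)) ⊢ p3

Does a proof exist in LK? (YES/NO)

Proof tree:
[→L] p3, p0, (p0 → (p3 → p3)) ⊢ p3
  [Ax] p0 ⊢ p0
  [→L] p3, (p3 → p3) ⊢ p3
    [WR] p3 ⊢ p3, p3
      [Ax] p3 ⊢ p3
    [Ax] p3 ⊢ p3

Result: YES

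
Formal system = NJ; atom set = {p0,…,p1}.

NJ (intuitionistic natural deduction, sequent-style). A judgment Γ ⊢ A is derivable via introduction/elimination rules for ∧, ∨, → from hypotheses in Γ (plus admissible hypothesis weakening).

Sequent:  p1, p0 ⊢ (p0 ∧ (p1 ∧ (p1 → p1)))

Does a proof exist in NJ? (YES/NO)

Derivation trace:
[∧I] p1, p0 ⊢ (p0 ∧ (p1 ∧ (p1 → p1)))
  [Ax] p0 ⊢ p0
  [∧I] p1 ⊢ (p1 ∧ (p1 → p1))
    [Ax] p1 ⊢ p1
    [→I]  ⊢ (p1 → p1)
      [Ax] p1 ⊢ p1

Result: YES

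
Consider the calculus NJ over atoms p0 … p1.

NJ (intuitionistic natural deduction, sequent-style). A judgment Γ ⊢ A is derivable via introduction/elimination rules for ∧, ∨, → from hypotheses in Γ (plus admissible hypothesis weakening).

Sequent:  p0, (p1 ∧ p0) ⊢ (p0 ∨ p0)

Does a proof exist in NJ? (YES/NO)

Derivation (root first):
[∨I₁] p0, (p1 ∧ p0) ⊢ (p0 ∨ p0)
  [Wk] p0, (p1 ∧ p0) ⊢ p0
    [Ax] p0 ⊢ p0

Result: YES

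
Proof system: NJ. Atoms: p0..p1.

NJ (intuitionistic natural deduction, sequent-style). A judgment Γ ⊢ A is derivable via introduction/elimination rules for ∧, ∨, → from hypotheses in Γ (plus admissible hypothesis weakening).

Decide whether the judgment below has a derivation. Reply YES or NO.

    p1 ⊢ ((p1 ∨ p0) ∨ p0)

Derivation (root first):
[∨I₁] p1 ⊢ ((p1 ∨ p0) ∨ p0)
  [∨I₁] p1 ⊢ (p1 ∨ p0)
    [Ax] p1 ⊢ p1

Result: YES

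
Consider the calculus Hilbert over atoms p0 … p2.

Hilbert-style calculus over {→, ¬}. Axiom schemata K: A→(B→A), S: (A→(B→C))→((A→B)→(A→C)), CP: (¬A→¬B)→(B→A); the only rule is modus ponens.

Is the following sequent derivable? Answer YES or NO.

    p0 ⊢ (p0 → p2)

Truth-table refutation:
  v=000: Γ:[p0=F] Δ:[(p0 → p2)=T] refutes=False
  v=001: Γ:[p0=F] Δ:[(p0 → p2)=T] refutes=False
  v=010: Γ:[p0=F] Δ:[(p0 → p2)=T] refutes=False
  v=011: Γ:[p0=F] Δ:[(p0 → p2)=T] refutes=False
  v=100: Γ:[p0=T] Δ:[(p0 → p2)=F] refutes=True  ← countermodel

Result: NO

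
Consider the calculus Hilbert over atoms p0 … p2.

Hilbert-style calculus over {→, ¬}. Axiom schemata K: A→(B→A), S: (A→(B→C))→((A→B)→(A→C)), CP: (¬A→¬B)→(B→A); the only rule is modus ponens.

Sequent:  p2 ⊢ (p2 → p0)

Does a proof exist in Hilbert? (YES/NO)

Search for a countermodel by truth-table:
  v=000: Γ:[p2=F] Δ:[(p2 → p0)=T] refutes=False
  v=001: Γ:[p2=T] Δ:[(p2 → p0)=F] refutes=True  ← countermodel

Result: NO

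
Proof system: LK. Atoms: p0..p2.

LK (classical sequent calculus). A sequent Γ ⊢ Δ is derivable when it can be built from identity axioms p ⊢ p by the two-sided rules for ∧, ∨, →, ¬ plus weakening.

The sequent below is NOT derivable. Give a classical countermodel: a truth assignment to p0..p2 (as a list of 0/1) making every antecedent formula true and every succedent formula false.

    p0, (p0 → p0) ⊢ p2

Search for a countermodel by truth-table:
  v=000: Γ:[p0=F, (p0 → p0)=T] Δ:[p2=F] refutes=False
  v=001: Γ:[p0=F, (p0 → p0)=T] Δ:[p2=T] refutes=False
  v=010: Γ:[p0=F, (p0 → p0)=T] Δ:[p2=F] refutes=False
  v=011: Γ:[p0=F, (p0 → p0)=T] Δ:[p2=T] refutes=False
  v=100: Γ:[p0=T, (p0 → p0)=T] Δ:[p2=F] refutes=True  ← countermodel

Result: [1, 0, 0]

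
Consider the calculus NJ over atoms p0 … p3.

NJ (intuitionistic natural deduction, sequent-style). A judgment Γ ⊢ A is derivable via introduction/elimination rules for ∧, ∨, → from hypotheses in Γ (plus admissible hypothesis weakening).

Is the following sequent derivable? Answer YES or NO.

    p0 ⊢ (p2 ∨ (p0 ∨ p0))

Derivation trace:
[∨I₂] p0 ⊢ (p2 ∨ (p0 ∨ p0))
  [∨I₁] p0 ⊢ (p0 ∨ p0)
    [Ax] p0 ⊢ p0

Result: YES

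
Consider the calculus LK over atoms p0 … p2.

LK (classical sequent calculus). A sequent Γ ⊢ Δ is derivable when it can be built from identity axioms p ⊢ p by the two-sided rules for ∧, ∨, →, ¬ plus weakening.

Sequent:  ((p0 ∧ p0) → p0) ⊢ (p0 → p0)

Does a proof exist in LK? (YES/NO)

Proof tree:
[→R] ((p0 ∧ p0) → p0) ⊢ (p0 → p0)
  [→L] p0, ((p0 ∧ p0) → p0) ⊢ p0
    [∧R] p0 ⊢ (p0 ∧ p0)
      [Ax] p0 ⊢ p0
      [Ax] p0 ⊢ p0
    [WL] p0, p0 ⊢ p0
      [Ax] p0 ⊢ p0

Result: YES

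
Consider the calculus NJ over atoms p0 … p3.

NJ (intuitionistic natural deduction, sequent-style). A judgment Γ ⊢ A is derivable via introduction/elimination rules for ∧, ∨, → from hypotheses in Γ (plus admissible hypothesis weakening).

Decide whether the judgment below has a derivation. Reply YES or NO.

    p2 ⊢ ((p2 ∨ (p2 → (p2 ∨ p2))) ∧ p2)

Derivation trace:
[∧I] p2 ⊢ ((p2 ∨ (p2 → (p2 ∨ p2))) ∧ p2)
  [∨I₂]  ⊢ (p2 ∨ (p2 → (p2 ∨ p2)))
    [→I]  ⊢ (p2 → (p2 ∨ p2))
      [∨I₁] p2 ⊢ (p2 ∨ p2)
        [Ax] p2 ⊢ p2
  [Ax] p2 ⊢ p2

Result: YES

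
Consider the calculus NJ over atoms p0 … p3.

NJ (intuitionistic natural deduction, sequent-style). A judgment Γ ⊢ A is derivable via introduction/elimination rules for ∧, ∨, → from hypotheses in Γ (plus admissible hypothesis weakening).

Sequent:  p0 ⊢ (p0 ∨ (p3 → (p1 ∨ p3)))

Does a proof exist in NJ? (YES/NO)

Proof tree:
[∨I₂] p0 ⊢ (p0 ∨ (p3 → (p1 ∨ p3)))
  [Wk] p0 ⊢ (p3 → (p1 ∨ p3))
    [→I]  ⊢ (p3 → (p1 ∨ p3))
      [∨I₂] p3 ⊢ (p1 ∨ p3)
        [Ax] p3 ⊢ p3

Result: YES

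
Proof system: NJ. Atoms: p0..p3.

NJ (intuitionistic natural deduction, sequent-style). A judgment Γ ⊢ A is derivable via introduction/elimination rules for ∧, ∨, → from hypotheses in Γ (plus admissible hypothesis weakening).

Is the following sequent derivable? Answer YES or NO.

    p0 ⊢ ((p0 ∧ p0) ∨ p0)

Derivation trace:
[∨I₁] p0 ⊢ ((p0 ∧ p0) ∨ p0)
  [∧I] p0 ⊢ (p0 ∧ p0)
    [Ax] p0 ⊢ p0
    [Ax] p0 ⊢ p0

Result: YES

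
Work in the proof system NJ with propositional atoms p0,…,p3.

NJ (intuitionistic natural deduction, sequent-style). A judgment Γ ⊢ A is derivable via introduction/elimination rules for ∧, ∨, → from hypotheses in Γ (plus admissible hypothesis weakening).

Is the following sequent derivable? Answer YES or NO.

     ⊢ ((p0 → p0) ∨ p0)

Proof tree:
[∨I₁]  ⊢ ((p0 → p0) ∨ p0)
  [→I]  ⊢ (p0 → p0)
    [Ax] p0 ⊢ p0

Result: YES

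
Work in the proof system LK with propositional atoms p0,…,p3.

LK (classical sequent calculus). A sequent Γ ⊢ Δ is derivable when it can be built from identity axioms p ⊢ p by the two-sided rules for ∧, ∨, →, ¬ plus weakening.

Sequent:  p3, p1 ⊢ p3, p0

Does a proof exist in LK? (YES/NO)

Proof tree:
[WR] p3, p1 ⊢ p3, p0
  [WL] p3, p1 ⊢ p3
    [Ax] p3 ⊢ p3

Result: YES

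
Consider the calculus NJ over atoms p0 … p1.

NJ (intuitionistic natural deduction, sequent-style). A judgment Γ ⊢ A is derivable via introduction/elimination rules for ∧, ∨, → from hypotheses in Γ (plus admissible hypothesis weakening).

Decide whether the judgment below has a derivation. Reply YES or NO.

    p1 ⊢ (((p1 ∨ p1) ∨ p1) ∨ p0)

Derivation trace:
[∨I₁] p1 ⊢ (((p1 ∨ p1) ∨ p1) ∨ p0)
  [∨I₁] p1 ⊢ ((p1 ∨ p1) ∨ p1)
    [∨I₂] p1 ⊢ (p1 ∨ p1)
      [Ax] p1 ⊢ p1

Result: YES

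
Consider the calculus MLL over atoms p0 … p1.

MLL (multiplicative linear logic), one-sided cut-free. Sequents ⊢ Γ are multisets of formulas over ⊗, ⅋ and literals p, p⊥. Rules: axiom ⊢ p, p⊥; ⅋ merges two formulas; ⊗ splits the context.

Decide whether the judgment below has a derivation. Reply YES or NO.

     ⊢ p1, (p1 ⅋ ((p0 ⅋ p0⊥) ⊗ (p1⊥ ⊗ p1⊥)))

Derivation trace:
[⅋]  ⊢ p1, (p1 ⅋ ((p0 ⅋ p0⊥) ⊗ (p1⊥ ⊗ p1⊥)))
  [⊗]  ⊢ p1, p1, ((p0 ⅋ p0⊥) ⊗ (p1⊥ ⊗ p1⊥))
    [⅋]  ⊢ (p0 ⅋ p0⊥)
      [Ax]  ⊢ p0, p0⊥
    [⊗]  ⊢ p1, p1, (p1⊥ ⊗ p1⊥)
      [Ax]  ⊢ p1, p1⊥
      [Ax]  ⊢ p1, p1⊥

Result: YES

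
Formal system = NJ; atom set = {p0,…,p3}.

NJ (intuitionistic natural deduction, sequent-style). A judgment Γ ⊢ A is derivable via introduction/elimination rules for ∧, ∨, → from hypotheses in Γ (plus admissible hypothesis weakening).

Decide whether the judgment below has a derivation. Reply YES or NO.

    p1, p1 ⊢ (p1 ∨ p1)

Derivation trace:
[Wk] p1, p1 ⊢ (p1 ∨ p1)
  [∨I₂] p1 ⊢ (p1 ∨ p1)
    [Ax] p1 ⊢ p1

Result: YES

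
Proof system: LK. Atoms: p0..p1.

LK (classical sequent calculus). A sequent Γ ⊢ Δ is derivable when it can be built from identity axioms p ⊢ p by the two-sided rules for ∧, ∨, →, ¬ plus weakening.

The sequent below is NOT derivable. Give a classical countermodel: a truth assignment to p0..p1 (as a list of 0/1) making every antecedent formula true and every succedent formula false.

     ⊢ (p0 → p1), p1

Enumerate valuations to refute Γ ⊢ Δ:
  v=00: Γ:[] Δ:[(p0 → p1)=T, p1=F] refutes=False
  v=01: Γ:[] Δ:[(p0 → p1)=T, p1=T] refutes=False
  v=10: Γ:[] Δ:[(p0 → p1)=F, p1=F] refutes=True  ← countermodel

Result: [1, 0]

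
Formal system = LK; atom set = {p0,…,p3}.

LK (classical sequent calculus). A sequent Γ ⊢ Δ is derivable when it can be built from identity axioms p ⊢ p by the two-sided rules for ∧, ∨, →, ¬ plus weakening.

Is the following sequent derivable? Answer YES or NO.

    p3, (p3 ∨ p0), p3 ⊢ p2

Enumerate valuations to refute Γ ⊢ Δ:
  v=0000: Γ:[p3=F, (p3 ∨ p0)=F, p3=F] Δ:[p2=F] refutes=False
  v=0001: Γ:[p3=T, (p3 ∨ p0)=T, p3=T] Δ:[p2=F] refutes=True  ← countermodel

Result: NO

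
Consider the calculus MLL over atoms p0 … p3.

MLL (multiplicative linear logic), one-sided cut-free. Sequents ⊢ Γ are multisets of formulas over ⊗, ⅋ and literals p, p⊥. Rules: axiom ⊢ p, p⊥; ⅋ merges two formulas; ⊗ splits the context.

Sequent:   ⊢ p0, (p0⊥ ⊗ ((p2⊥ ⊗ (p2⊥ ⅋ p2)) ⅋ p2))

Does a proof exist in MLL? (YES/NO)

Proof tree:
[⊗]  ⊢ p0, (p0⊥ ⊗ ((p2⊥ ⊗ (p2⊥ ⅋ p2)) ⅋ p2))
  [Ax]  ⊢ p0, p0⊥
  [⅋]  ⊢ ((p2⊥ ⊗ (p2⊥ ⅋ p2)) ⅋ p2)
    [⊗]  ⊢ p2, (p2⊥ ⊗ (p2⊥ ⅋ p2))
      [Ax]  ⊢ p2, p2⊥
      [⅋]  ⊢ (p2⊥ ⅋ p2)
        [Ax]  ⊢ p2, p2⊥

Result: YES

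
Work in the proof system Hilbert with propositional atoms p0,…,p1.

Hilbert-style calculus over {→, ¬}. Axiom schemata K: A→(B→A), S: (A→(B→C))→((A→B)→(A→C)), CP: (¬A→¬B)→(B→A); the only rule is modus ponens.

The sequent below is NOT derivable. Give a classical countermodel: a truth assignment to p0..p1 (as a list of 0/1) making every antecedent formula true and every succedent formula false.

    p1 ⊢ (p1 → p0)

Enumerate valuations to refute Γ ⊢ Δ:
  v=00: Γ:[p1=F] Δ:[(p1 → p0)=T] refutes=False
  v=01: Γ:[p1=T] Δ:[(p1 → p0)=F] refutes=True  ← countermodel

Result: [0, 1]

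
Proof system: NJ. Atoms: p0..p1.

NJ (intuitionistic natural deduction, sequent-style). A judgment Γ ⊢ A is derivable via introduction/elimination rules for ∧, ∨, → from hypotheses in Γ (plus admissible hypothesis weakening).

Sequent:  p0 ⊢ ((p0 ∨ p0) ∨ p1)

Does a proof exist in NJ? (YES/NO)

Proof tree:
[∨I₁] p0 ⊢ ((p0 ∨ p0) ∨ p1)
  [∨I₁] p0 ⊢ (p0 ∨ p0)
    [Ax] p0 ⊢ p0

Result: YES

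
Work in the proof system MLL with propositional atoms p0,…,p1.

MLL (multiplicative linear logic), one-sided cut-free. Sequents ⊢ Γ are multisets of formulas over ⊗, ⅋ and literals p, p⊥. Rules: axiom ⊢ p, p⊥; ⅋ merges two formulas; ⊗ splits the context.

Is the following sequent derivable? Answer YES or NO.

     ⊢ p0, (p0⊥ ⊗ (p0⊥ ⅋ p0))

Derivation trace:
[⊗]  ⊢ p0, (p0⊥ ⊗ (p0⊥ ⅋ p0))
  [Ax]  ⊢ p0, p0⊥
  [⅋]  ⊢ (p0⊥ ⅋ p0)
    [Ax]  ⊢ p0, p0⊥

Result: YES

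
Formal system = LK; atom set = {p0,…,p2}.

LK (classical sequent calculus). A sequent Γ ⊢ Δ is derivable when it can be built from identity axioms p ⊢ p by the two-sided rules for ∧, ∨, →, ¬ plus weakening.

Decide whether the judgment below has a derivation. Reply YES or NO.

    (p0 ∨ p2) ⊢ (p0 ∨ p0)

Search for a countermodel by truth-table:
  v=000: Γ:[(p0 ∨ p2)=F] Δ:[(p0 ∨ p0)=F] refutes=False
  v=001: Γ:[(p0 ∨ p2)=T] Δ:[(p0 ∨ p0)=F] refutes=True  ← countermodel

Result: NO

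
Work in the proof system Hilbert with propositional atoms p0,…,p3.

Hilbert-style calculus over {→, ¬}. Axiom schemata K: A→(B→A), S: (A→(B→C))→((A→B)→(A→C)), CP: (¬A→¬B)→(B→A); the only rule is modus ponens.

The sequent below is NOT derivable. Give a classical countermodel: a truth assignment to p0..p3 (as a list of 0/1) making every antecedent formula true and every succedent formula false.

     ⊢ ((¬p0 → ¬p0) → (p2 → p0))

Truth-table refutation:
  v=0000: Γ:[] Δ:[((¬p0 → ¬p0) → (p2 → p0))=T] refutes=False
  v=0001: Γ:[] Δ:[((¬p0 → ¬p0) → (p2 → p0))=T] refutes=False
  v=0010: Γ:[] Δ:[((¬p0 → ¬p0) → (p2 → p0))=F] refutes=True  ← countermodel

Result: [0, 0, 1, 0]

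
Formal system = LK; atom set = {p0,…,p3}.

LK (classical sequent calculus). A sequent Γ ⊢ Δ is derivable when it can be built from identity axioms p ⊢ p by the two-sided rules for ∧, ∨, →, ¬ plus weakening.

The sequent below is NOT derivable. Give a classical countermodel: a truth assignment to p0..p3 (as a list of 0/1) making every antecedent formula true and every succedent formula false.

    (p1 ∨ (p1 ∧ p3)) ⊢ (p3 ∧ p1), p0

Enumerate valuations to refute Γ ⊢ Δ:
  v=0000: Γ:[(p1 ∨ (p1 ∧ p3))=F] Δ:[(p3 ∧ p1)=F, p0=F] refutes=False
  v=0001: Γ:[(p1 ∨ (p1 ∧ p3))=F] Δ:[(p3 ∧ p1)=F, p0=F] refutes=False
  v=0010: Γ:[(p1 ∨ (p1 ∧ p3))=F] Δ:[(p3 ∧ p1)=F, p0=F] refutes=False
  v=0011: Γ:[(p1 ∨ (p1 ∧ p3))=F] Δ:[(p3 ∧ p1)=F, p0=F] refutes=False
  v=0100: Γ:[(p1 ∨ (p1 ∧ p3))=T] Δ:[(p3 ∧ p1)=F, p0=F] refutes=True  ← countermodel

Result: [0, 1, 0, 0]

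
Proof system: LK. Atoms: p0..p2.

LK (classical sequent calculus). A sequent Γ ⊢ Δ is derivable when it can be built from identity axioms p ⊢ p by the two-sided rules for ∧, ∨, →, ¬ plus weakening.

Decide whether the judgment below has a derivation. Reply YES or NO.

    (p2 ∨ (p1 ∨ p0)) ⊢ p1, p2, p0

Derivation trace:
[∨L] (p2 ∨ (p1 ∨ p0)) ⊢ p1, p2, p0
  [Ax] p2 ⊢ p2
  [∨L] (p1 ∨ p0) ⊢ p1, p0
    [Ax] p1 ⊢ p1
    [Ax] p0 ⊢ p0

Result: YES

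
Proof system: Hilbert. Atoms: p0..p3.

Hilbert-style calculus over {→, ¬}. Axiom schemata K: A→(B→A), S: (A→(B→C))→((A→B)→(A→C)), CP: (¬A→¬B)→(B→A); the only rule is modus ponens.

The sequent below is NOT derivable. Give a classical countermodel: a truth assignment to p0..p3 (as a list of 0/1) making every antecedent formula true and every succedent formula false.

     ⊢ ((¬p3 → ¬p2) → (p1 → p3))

Search for a countermodel by truth-table:
  v=0000: Γ:[] Δ:[((¬p3 → ¬p2) → (p1 → p3))=T] refutes=False
  v=0001: Γ:[] Δ:[((¬p3 → ¬p2) → (p1 → p3))=T] refutes=False
  v=0010: Γ:[] Δ:[((¬p3 → ¬p2) → (p1 → p3))=T] refutes=False
  v=0011: Γ:[] Δ:[((¬p3 → ¬p2) → (p1 → p3))=T] refutes=False
  v=0100: Γ:[] Δ:[((¬p3 → ¬p2) → (p1 → p3))=F] refutes=True  ← countermodel

Result: [0, 1, 0, 0]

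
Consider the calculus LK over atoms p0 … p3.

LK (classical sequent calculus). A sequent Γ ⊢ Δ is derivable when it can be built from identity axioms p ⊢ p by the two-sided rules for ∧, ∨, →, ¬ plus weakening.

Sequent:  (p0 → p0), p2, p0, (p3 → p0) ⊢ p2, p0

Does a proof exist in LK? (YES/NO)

Proof tree:
[→L] (p0 → p0), p2, p0, (p3 → p0) ⊢ p2, p0
  [WR] p2 ⊢ p2, p3
    [Ax] p2 ⊢ p2
  [WL] p2, p0, (p0 → p0), p0 ⊢ p0
    [→L] p2, p0, (p0 → p0) ⊢ p0
      [WL] p0, p2 ⊢ p0
        [Ax] p0 ⊢ p0
      [Ax] p0 ⊢ p0

Result: YES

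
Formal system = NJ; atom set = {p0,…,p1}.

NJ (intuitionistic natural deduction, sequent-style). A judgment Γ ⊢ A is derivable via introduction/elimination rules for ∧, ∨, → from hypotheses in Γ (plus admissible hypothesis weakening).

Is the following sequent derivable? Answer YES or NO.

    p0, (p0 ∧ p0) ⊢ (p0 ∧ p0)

Derivation trace:
[Wk] p0, (p0 ∧ p0) ⊢ (p0 ∧ p0)
  [∧I] p0 ⊢ (p0 ∧ p0)
    [Ax] p0 ⊢ p0
    [Ax] p0 ⊢ p0

Result: YES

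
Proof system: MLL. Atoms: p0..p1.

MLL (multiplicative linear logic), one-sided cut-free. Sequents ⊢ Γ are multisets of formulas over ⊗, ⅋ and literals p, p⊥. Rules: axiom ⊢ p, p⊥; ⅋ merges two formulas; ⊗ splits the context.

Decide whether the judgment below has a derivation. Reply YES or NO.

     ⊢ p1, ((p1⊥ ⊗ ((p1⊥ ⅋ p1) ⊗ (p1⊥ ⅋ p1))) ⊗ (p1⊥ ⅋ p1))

Derivation (root first):
[⊗]  ⊢ p1, ((p1⊥ ⊗ ((p1⊥ ⅋ p1) ⊗ (p1⊥ ⅋ p1))) ⊗ (p1⊥ ⅋ p1))
  [⊗]  ⊢ p1, (p1⊥ ⊗ ((p1⊥ ⅋ p1) ⊗ (p1⊥ ⅋ p1)))
    [Ax]  ⊢ p1, p1⊥
    [⊗]  ⊢ ((p1⊥ ⅋ p1) ⊗ (p1⊥ ⅋ p1))
      [⅋]  ⊢ (p1⊥ ⅋ p1)
        [Ax]  ⊢ p1, p1⊥
      [⅋]  ⊢ (p1⊥ ⅋ p1)
        [Ax]  ⊢ p1, p1⊥
  [⅋]  ⊢ (p1⊥ ⅋ p1)
    [Ax]  ⊢ p1, p1⊥

Result: YES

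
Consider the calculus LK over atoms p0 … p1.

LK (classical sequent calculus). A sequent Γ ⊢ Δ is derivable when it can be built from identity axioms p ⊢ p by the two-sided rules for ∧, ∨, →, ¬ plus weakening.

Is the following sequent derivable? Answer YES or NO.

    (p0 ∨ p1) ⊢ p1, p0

Derivation trace:
[∨L] (p0 ∨ p1) ⊢ p1, p0
  [Ax] p0 ⊢ p0
  [WR] p1 ⊢ p1, p1
    [Ax] p1 ⊢ p1

Result: YES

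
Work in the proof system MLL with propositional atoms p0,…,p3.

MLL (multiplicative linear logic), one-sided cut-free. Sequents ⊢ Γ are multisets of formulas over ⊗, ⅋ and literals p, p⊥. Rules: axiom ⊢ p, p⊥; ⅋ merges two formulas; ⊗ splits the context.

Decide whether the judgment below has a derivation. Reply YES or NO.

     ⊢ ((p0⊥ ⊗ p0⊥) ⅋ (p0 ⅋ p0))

Proof tree:
[⅋]  ⊢ ((p0⊥ ⊗ p0⊥) ⅋ (p0 ⅋ p0))
  [⅋]  ⊢ (p0⊥ ⊗ p0⊥), (p0 ⅋ p0)
    [⊗]  ⊢ p0, p0, (p0⊥ ⊗ p0⊥)
      [Ax]  ⊢ p0, p0⊥
      [Ax]  ⊢ p0, p0⊥

Result: YES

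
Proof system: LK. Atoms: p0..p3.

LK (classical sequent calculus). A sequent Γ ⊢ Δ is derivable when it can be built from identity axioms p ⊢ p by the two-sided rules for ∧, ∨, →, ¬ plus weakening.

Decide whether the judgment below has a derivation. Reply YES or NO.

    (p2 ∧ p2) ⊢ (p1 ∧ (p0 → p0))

Search for a countermodel by truth-table:
  v=0000: Γ:[(p2 ∧ p2)=F] Δ:[(p1 ∧ (p0 → p0))=F] refutes=False
  v=0001: Γ:[(p2 ∧ p2)=F] Δ:[(p1 ∧ (p0 → p0))=F] refutes=False
  v=0010: Γ:[(p2 ∧ p2)=T] Δ:[(p1 ∧ (p0 → p0))=F] refutes=True  ← countermodel

Result: NO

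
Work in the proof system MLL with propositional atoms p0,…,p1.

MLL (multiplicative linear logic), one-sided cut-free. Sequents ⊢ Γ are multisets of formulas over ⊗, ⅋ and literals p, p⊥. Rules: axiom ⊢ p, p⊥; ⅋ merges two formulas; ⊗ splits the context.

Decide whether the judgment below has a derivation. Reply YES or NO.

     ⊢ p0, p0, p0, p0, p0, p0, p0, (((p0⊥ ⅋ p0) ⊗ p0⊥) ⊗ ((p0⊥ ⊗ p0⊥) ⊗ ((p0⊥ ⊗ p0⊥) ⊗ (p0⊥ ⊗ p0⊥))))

Proof tree:
[⊗]  ⊢ p0, p0, p0, p0, p0, p0, p0, (((p0⊥ ⅋ p0) ⊗ p0⊥) ⊗ ((p0⊥ ⊗ p0⊥) ⊗ ((p0⊥ ⊗ p0⊥) ⊗ (p0⊥ ⊗ p0⊥))))
  [⊗]  ⊢ p0, ((p0⊥ ⅋ p0) ⊗ p0⊥)
    [⅋]  ⊢ (p0⊥ ⅋ p0)
      [Ax]  ⊢ p0, p0⊥
    [Ax]  ⊢ p0, p0⊥
  [⊗]  ⊢ p0, p0, p0, p0, p0, p0, ((p0⊥ ⊗ p0⊥) ⊗ ((p0⊥ ⊗ p0⊥) ⊗ (p0⊥ ⊗ p0⊥)))
    [⊗]  ⊢ p0, p0, (p0⊥ ⊗ p0⊥)
      [Ax]  ⊢ p0, p0⊥
      [Ax]  ⊢ p0, p0⊥
    [⊗]  ⊢ p0, p0, p0, p0, ((p0⊥ ⊗ p0⊥) ⊗ (p0⊥ ⊗ p0⊥))
      [⊗]  ⊢ p0, p0, (p0⊥ ⊗ p0⊥)
        [Ax]  ⊢ p0, p0⊥
        [Ax]  ⊢ p0, p0⊥
      [⊗]  ⊢ p0, p0, (p0⊥ ⊗ p0⊥)
        [Ax]  ⊢ p0, p0⊥
        [Ax]  ⊢ p0, p0⊥

Result: YES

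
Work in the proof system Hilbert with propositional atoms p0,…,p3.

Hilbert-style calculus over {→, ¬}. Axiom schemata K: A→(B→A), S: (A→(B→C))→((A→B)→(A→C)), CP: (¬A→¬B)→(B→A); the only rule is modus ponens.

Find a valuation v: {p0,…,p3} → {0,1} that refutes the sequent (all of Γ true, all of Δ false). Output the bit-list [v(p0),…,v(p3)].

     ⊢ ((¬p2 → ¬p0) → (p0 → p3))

Truth-table refutation:
  v=0000: Γ:[] Δ:[((¬p2 → ¬p0) → (p0 → p3))=T] refutes=False
  v=0001: Γ:[] Δ:[((¬p2 → ¬p0) → (p0 → p3))=T] refutes=False
  v=0010: Γ:[] Δ:[((¬p2 → ¬p0) → (p0 → p3))=T] refutes=False
  v=0011: Γ:[] Δ:[((¬p2 → ¬p0) → (p0 → p3))=T] refutes=False
  v=0100: Γ:[] Δ:[((¬p2 → ¬p0) → (p0 → p3))=T] refutes=False
  v=0101: Γ:[] Δ:[((¬p2 → ¬p0) → (p0 → p3))=T] refutes=False
  v=0110: Γ:[] Δ:[((¬p2 → ¬p0) → (p0 → p3))=T] refutes=False
  v=0111: Γ:[] Δ:[((¬p2 → ¬p0) → (p0 → p3))=T] refutes=False
  v=1000: Γ:[] Δ:[((¬p2 → ¬p0) → (p0 → p3))=T] refutes=False
  v=1001: Γ:[] Δ:[((¬p2 → ¬p0) → (p0 → p3))=T] refutes=False
  v=1010: Γ:[] Δ:[((¬p2 → ¬p0) → (p0 → p3))=F] refutes=True  ← countermodel

Result: [1, 0, 1, 0]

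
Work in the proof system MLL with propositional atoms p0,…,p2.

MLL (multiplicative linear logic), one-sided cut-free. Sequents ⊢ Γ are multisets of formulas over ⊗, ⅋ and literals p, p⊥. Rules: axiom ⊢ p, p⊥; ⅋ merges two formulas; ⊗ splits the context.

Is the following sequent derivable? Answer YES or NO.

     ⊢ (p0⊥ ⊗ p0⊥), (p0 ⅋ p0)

Proof tree:
[⅋]  ⊢ (p0⊥ ⊗ p0⊥), (p0 ⅋ p0)
  [⊗]  ⊢ p0, p0, (p0⊥ ⊗ p0⊥)
    [Ax]  ⊢ p0, p0⊥
    [Ax]  ⊢ p0, p0⊥

Result: YES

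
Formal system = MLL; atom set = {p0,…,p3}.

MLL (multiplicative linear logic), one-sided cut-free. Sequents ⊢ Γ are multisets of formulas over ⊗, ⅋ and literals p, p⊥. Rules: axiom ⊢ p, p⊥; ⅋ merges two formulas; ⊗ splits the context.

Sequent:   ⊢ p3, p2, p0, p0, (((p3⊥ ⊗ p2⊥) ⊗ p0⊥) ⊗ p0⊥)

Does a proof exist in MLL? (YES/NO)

Derivation (root first):
[⊗]  ⊢ p3, p2, p0, p0, (((p3⊥ ⊗ p2⊥) ⊗ p0⊥) ⊗ p0⊥)
  [⊗]  ⊢ p3, p2, p0, ((p3⊥ ⊗ p2⊥) ⊗ p0⊥)
    [⊗]  ⊢ p3, p2, (p3⊥ ⊗ p2⊥)
      [Ax]  ⊢ p3, p3⊥
      [Ax]  ⊢ p2, p2⊥
    [Ax]  ⊢ p0, p0⊥
  [Ax]  ⊢ p0, p0⊥

Result: YES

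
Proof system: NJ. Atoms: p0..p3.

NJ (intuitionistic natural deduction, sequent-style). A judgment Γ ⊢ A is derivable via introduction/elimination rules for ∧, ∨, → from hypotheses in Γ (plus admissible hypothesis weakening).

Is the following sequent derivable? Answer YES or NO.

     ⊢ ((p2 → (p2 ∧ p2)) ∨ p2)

Derivation trace:
[∨I₁]  ⊢ ((p2 → (p2 ∧ p2)) ∨ p2)
  [→I]  ⊢ (p2 → (p2 ∧ p2))
    [∧I] p2 ⊢ (p2 ∧ p2)
      [Ax] p2 ⊢ p2
      [Ax] p2 ⊢ p2

Result: YES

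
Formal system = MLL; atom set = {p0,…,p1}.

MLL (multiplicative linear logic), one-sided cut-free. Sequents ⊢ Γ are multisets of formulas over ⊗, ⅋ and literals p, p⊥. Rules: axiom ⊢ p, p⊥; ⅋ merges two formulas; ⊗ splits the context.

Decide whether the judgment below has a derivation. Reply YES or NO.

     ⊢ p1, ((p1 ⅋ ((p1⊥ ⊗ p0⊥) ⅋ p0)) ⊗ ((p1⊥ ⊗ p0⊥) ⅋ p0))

Proof tree:
[⊗]  ⊢ p1, ((p1 ⅋ ((p1⊥ ⊗ p0⊥) ⅋ p0)) ⊗ ((p1⊥ ⊗ p0⊥) ⅋ p0))
  [⅋]  ⊢ (p1 ⅋ ((p1⊥ ⊗ p0⊥) ⅋ p0))
    [⅋]  ⊢ p1, ((p1⊥ ⊗ p0⊥) ⅋ p0)
      [⊗]  ⊢ p1, p0, (p1⊥ ⊗ p0⊥)
        [Ax]  ⊢ p1, p1⊥
        [Ax]  ⊢ p0, p0⊥
  [⅋]  ⊢ p1, ((p1⊥ ⊗ p0⊥) ⅋ p0)
    [⊗]  ⊢ p1, p0, (p1⊥ ⊗ p0⊥)
      [Ax]  ⊢ p1, p1⊥
      [Ax]  ⊢ p0, p0⊥

Result: YES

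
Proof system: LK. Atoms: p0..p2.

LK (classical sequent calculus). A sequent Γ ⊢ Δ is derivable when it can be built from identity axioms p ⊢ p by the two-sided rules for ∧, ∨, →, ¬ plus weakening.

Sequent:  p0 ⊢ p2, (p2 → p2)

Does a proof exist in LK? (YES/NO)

Derivation (root first):
[→R] p0 ⊢ p2, (p2 → p2)
  [WR] p2, p0 ⊢ p2, p2
    [WL] p2, p0 ⊢ p2
      [Ax] p2 ⊢ p2

Result: YES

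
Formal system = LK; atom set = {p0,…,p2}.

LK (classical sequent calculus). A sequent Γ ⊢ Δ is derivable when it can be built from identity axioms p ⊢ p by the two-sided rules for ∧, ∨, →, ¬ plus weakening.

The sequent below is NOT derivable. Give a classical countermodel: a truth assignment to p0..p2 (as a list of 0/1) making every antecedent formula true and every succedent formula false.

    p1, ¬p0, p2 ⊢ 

Truth-table refutation:
  v=000: Γ:[p1=F, ¬p0=T, p2=F] Δ:[] refutes=False
  v=001: Γ:[p1=F, ¬p0=T, p2=T] Δ:[] refutes=False
  v=010: Γ:[p1=T, ¬p0=T, p2=F] Δ:[] refutes=False
  v=011: Γ:[p1=T, ¬p0=T, p2=T] Δ:[] refutes=True  ← countermodel

Result: [0, 1, 1]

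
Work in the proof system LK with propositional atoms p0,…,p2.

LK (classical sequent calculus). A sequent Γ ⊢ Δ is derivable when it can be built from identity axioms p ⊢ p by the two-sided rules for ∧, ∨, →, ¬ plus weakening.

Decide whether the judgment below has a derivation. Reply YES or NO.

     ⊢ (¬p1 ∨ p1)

Proof tree:
[∨R]  ⊢ (¬p1 ∨ p1)
  [¬R]  ⊢ p1, ¬p1
    [Ax] p1 ⊢ p1

Result: YES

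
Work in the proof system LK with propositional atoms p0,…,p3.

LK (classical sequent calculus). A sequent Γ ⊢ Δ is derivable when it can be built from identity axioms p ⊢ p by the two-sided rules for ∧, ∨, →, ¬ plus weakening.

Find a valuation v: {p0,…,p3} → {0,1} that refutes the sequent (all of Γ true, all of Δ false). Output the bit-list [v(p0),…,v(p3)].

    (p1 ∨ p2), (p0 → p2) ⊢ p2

Search for a countermodel by truth-table:
  v=0000: Γ:[(p1 ∨ p2)=F, (p0 → p2)=T] Δ:[p2=F] refutes=False
  v=0001: Γ:[(p1 ∨ p2)=F, (p0 → p2)=T] Δ:[p2=F] refutes=False
  v=0010: Γ:[(p1 ∨ p2)=T, (p0 → p2)=T] Δ:[p2=T] refutes=False
  v=0011: Γ:[(p1 ∨ p2)=T, (p0 → p2)=T] Δ:[p2=T] refutes=False
  v=0100: Γ:[(p1 ∨ p2)=T, (p0 → p2)=T] Δ:[p2=F] refutes=True  ← countermodel

Result: [0, 1, 0, 0]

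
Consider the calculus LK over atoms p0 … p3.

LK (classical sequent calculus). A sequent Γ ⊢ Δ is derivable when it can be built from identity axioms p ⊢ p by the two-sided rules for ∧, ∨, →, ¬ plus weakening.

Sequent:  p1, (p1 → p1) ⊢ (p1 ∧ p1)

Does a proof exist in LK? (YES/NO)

Proof tree:
[∧R] p1, (p1 → p1) ⊢ (p1 ∧ p1)
  [Ax] p1 ⊢ p1
  [→L] p1, (p1 → p1) ⊢ p1
    [Ax] p1 ⊢ p1
    [Ax] p1 ⊢ p1

Result: YES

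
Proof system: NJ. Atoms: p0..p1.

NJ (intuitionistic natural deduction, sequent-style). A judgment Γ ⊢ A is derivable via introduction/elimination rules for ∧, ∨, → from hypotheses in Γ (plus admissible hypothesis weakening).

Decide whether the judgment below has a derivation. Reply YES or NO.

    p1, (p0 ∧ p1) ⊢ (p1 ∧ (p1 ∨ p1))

Derivation trace:
[Wk] p1, (p0 ∧ p1) ⊢ (p1 ∧ (p1 ∨ p1))
  [∧I] p1 ⊢ (p1 ∧ (p1 ∨ p1))
    [Ax] p1 ⊢ p1
    [∨I₁] p1 ⊢ (p1 ∨ p1)
      [Ax] p1 ⊢ p1

Result: YES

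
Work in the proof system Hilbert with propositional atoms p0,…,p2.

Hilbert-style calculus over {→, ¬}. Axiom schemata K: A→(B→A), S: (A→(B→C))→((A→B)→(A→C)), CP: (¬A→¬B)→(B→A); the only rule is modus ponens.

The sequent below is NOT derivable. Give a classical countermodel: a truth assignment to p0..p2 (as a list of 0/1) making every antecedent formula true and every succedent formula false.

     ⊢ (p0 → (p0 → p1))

Truth-table refutation:
  v=000: Γ:[] Δ:[(p0 → (p0 → p1))=T] refutes=False
  v=001: Γ:[] Δ:[(p0 → (p0 → p1))=T] refutes=False
  v=010: Γ:[] Δ:[(p0 → (p0 → p1))=T] refutes=False
  v=011: Γ:[] Δ:[(p0 → (p0 → p1))=T] refutes=False
  v=100: Γ:[] Δ:[(p0 → (p0 → p1))=F] refutes=True  ← countermodel

Result: [1, 0, 0]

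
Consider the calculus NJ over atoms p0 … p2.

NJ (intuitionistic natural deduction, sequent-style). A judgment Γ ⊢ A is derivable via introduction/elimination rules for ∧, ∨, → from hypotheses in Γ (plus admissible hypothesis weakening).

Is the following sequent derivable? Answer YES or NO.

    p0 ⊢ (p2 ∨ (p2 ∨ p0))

Derivation (root first):
[∨I₂] p0 ⊢ (p2 ∨ (p2 ∨ p0))
  [∨I₂] p0 ⊢ (p2 ∨ p0)
    [Ax] p0 ⊢ p0

Result: YES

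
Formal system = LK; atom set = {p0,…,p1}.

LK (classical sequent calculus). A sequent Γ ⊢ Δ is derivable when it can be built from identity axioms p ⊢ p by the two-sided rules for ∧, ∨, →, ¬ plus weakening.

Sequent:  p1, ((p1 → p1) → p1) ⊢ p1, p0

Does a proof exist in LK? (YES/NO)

Derivation (root first):
[→L] p1, ((p1 → p1) → p1) ⊢ p1, p0
  [→R] p1 ⊢ (p1 → p1)
    [WL] p1, p1 ⊢ p1
      [Ax] p1 ⊢ p1
  [WR] p1, p1, p1 ⊢ p1, p0
    [WL] p1, p1, p1 ⊢ p1
      [WL] p1, p1 ⊢ p1
        [Ax] p1 ⊢ p1

Result: YES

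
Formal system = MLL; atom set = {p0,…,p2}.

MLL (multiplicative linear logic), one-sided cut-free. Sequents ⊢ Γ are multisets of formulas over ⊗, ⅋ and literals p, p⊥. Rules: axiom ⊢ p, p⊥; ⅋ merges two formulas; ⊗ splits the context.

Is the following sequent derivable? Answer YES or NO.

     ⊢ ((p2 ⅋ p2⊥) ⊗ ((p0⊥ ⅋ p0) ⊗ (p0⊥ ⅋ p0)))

Derivation trace:
[⊗]  ⊢ ((p2 ⅋ p2⊥) ⊗ ((p0⊥ ⅋ p0) ⊗ (p0⊥ ⅋ p0)))
  [⅋]  ⊢ (p2 ⅋ p2⊥)
    [Ax]  ⊢ p2, p2⊥
  [⊗]  ⊢ ((p0⊥ ⅋ p0) ⊗ (p0⊥ ⅋ p0))
    [⅋]  ⊢ (p0⊥ ⅋ p0)
      [Ax]  ⊢ p0, p0⊥
    [⅋]  ⊢ (p0⊥ ⅋ p0)
      [Ax]  ⊢ p0, p0⊥

Result: YES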